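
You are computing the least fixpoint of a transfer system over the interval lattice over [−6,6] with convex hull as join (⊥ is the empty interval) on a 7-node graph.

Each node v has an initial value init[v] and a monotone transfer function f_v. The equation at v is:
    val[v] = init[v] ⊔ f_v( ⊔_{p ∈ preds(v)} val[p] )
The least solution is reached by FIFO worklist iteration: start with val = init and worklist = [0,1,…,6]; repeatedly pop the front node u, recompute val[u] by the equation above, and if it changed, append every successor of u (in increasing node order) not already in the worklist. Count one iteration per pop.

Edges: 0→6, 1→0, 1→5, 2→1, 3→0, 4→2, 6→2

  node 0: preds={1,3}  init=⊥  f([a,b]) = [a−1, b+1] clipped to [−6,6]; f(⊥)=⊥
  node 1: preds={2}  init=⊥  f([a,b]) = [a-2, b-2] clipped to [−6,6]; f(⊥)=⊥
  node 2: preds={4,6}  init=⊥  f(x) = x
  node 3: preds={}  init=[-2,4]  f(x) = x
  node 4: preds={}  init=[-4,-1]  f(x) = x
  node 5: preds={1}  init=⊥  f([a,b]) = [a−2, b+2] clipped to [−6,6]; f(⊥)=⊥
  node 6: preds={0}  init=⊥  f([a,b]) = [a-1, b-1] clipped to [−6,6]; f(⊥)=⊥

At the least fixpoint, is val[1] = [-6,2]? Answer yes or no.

yes

Iteration log — 17 steps:
  step 1. node 0  ⊔preds=[-2,4]  new=[-3,5]  old=⊥  +wl: 
  step 2. node 1  ⊔preds=⊥  new=⊥  stable
  step 3. node 2  ⊔preds=[-4,-1]  new=[-4,-1]  old=⊥  +wl: 1
  step 4. node 3  ⊔preds=⊥  new=[-2,4]  stable
  step 5. node 4  ⊔preds=⊥  new=[-4,-1]  stable
  step 6. node 5  ⊔preds=⊥  new=⊥  stable
  step 7. node 6  ⊔preds=[-3,5]  new=[-4,4]  old=⊥  +wl: 2
  step 8. node 1  ⊔preds=[-4,-1]  new=[-6,-3]  old=⊥  +wl: 0,5
  step 9. node 2  ⊔preds=[-4,4]  new=[-4,4]  old=[-4,-1]  +wl: 1
  step 10. node 0  ⊔preds=[-6,4]  new=[-6,5]  old=[-3,5]  +wl: 6
  step 11. node 5  ⊔preds=[-6,-3]  new=[-6,-1]  old=⊥  +wl: 
  step 12. node 1  ⊔preds=[-4,4]  new=[-6,2]  old=[-6,-3]  +wl: 0,5
  step 13. node 6  ⊔preds=[-6,5]  new=[-6,4]  old=[-4,4]  +wl: 2
  step 14. node 0  ⊔preds=[-6,4]  new=[-6,5]  stable
  step 15. node 5  ⊔preds=[-6,2]  new=[-6,4]  old=[-6,-1]  +wl: 
  step 16. node 2  ⊔preds=[-6,4]  new=[-6,4]  old=[-4,4]  +wl: 1
  step 17. node 1  ⊔preds=[-6,4]  new=[-6,2]  stable

Least fixpoint reached:
  node 0: [-6,5]
  node 1: [-6,2]
  node 2: [-6,4]
  node 3: [-2,4]
  node 4: [-4,-1]
  node 5: [-6,4]
  node 6: [-6,4]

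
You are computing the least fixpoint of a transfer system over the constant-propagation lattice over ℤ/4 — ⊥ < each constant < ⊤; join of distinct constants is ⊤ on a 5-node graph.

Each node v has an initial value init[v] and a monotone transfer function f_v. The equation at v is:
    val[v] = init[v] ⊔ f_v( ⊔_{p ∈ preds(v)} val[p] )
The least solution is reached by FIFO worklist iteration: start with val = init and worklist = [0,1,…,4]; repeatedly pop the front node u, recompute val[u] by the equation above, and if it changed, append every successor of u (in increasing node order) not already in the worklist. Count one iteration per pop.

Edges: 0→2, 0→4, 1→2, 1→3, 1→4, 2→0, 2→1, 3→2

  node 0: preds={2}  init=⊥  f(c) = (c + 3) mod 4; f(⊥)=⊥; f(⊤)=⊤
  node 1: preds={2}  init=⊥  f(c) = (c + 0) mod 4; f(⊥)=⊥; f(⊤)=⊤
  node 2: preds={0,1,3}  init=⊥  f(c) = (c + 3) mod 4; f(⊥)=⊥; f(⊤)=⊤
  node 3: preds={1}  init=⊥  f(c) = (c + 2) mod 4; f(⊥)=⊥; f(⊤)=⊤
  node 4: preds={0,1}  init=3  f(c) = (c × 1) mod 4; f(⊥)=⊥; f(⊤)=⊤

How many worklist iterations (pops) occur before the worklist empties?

Worklist (5 pops):
  #1 pop 0: in=⊥ → ⊥ (no change)
  #2 pop 1: in=⊥ → ⊥ (no change)
  #3 pop 2: in=⊥ → ⊥ (no change)
  #4 pop 3: in=⊥ → ⊥ (no change)
  #5 pop 4: in=⊥ → 3 (no change)

Fixpoint:
  val[0] = ⊥
  val[1] = ⊥
  val[2] = ⊥
  val[3] = ⊥
  val[4] = 3

5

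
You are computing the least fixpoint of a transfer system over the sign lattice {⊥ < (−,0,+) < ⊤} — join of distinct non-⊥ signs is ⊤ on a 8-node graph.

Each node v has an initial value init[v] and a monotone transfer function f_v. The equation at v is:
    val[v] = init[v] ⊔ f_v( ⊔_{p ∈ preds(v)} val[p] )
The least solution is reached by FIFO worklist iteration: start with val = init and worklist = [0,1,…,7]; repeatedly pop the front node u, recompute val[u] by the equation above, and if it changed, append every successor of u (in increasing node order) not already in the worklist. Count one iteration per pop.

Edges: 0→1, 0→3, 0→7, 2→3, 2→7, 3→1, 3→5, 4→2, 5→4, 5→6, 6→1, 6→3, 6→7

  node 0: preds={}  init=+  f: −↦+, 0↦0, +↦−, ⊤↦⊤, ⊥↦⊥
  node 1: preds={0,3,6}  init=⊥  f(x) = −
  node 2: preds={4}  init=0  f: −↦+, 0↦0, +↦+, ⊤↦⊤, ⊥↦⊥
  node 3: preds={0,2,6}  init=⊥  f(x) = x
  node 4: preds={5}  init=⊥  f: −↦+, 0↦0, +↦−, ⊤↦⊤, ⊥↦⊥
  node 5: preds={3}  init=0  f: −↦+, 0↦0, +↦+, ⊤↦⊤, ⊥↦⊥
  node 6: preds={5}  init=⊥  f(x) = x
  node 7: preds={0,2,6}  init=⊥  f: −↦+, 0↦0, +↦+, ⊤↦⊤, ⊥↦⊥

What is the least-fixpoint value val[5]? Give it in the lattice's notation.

Iteration log — 15 steps:
  step 1. node 0  ⊔preds=⊥  new=+  stable
  step 2. node 1  ⊔preds=+  new=−  old=⊥  +wl: 
  step 3. node 2  ⊔preds=⊥  new=0  stable
  step 4. node 3  ⊔preds=⊤  new=⊤  old=⊥  +wl: 1
  step 5. node 4  ⊔preds=0  new=0  old=⊥  +wl: 2
  step 6. node 5  ⊔preds=⊤  new=⊤  old=0  +wl: 4
  step 7. node 6  ⊔preds=⊤  new=⊤  old=⊥  +wl: 3
  step 8. node 7  ⊔preds=⊤  new=⊤  old=⊥  +wl: 
  step 9. node 1  ⊔preds=⊤  new=−  stable
  step 10. node 2  ⊔preds=0  new=0  stable
  step 11. node 4  ⊔preds=⊤  new=⊤  old=0  +wl: 2
  step 12. node 3  ⊔preds=⊤  new=⊤  stable
  step 13. node 2  ⊔preds=⊤  new=⊤  old=0  +wl: 3,7
  step 14. node 3  ⊔preds=⊤  new=⊤  stable
  step 15. node 7  ⊔preds=⊤  new=⊤  stable

Least fixpoint reached:
  node 0: +
  node 1: −
  node 2: ⊤
  node 3: ⊤
  node 4: ⊤
  node 5: ⊤
  node 6: ⊤
  node 7: ⊤

⊤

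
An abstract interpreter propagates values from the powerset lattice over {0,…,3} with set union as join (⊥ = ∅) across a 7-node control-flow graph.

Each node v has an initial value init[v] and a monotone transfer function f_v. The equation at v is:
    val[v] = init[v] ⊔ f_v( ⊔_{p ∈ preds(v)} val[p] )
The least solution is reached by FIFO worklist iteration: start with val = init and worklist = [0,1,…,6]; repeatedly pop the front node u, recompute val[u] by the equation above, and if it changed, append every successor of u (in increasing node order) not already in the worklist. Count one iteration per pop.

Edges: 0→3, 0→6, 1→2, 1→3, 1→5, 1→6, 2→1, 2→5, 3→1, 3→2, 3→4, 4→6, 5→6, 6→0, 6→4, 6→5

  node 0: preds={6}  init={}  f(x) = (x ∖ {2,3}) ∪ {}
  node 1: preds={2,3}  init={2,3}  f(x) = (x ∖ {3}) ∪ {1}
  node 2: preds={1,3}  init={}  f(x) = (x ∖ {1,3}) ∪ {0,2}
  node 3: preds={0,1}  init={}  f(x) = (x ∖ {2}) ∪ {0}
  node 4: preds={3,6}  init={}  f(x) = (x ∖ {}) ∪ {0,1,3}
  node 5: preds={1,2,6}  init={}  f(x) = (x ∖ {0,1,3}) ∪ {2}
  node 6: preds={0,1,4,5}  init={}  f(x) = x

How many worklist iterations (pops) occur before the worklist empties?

Worklist (14 pops):
  #1 pop 0: in={} → {} (no change)
  #2 pop 1: in={} → {1,2,3} (was {2,3}); enqueue []
  #3 pop 2: in={1,2,3} → {0,2} (was {}); enqueue [1]
  #4 pop 3: in={1,2,3} → {0,1,3} (was {}); enqueue [2]
  #5 pop 4: in={0,1,3} → {0,1,3} (was {}); enqueue []
  #6 pop 5: in={0,1,2,3} → {2} (was {}); enqueue []
  #7 pop 6: in={0,1,2,3} → {0,1,2,3} (was {}); enqueue [0,4,5]
  #8 pop 1: in={0,1,2,3} → {0,1,2,3} (was {1,2,3}); enqueue [3,6]
  #9 pop 2: in={0,1,2,3} → {0,2} (no change)
  #10 pop 0: in={0,1,2,3} → {0,1} (was {}); enqueue []
  #11 pop 4: in={0,1,2,3} → {0,1,2,3} (was {0,1,3}); enqueue []
  #12 pop 5: in={0,1,2,3} → {2} (no change)
  #13 pop 3: in={0,1,2,3} → {0,1,3} (no change)
  #14 pop 6: in={0,1,2,3} → {0,1,2,3} (no change)

Fixpoint:
  val[0] = {0,1}
  val[1] = {0,1,2,3}
  val[2] = {0,2}
  val[3] = {0,1,3}
  val[4] = {0,1,2,3}
  val[5] = {2}
  val[6] = {0,1,2,3}

14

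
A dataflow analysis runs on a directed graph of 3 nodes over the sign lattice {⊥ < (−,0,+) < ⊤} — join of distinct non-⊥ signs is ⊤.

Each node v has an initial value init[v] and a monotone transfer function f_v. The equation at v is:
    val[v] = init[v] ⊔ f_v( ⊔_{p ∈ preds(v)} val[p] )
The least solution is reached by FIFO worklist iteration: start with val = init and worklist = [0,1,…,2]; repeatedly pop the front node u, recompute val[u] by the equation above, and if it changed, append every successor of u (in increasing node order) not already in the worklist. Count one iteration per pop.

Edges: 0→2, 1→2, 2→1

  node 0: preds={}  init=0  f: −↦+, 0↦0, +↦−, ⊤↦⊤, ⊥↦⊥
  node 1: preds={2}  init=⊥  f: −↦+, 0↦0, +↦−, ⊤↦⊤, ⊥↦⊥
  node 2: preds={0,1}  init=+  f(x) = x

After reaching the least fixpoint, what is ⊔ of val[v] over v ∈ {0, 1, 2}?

⊤

Trace (5 dequeues):
  [1] u=0 | in ⊥ | out 0 | ==
  [2] u=1 | in + | out − | prev ⊥ | push {}
  [3] u=2 | in ⊤ | out ⊤ | prev + | push {1}
  [4] u=1 | in ⊤ | out ⊤ | prev − | push {2}
  [5] u=2 | in ⊤ | out ⊤ | ==

Converged values:
  [0] 0
  [1] ⊤
  [2] ⊤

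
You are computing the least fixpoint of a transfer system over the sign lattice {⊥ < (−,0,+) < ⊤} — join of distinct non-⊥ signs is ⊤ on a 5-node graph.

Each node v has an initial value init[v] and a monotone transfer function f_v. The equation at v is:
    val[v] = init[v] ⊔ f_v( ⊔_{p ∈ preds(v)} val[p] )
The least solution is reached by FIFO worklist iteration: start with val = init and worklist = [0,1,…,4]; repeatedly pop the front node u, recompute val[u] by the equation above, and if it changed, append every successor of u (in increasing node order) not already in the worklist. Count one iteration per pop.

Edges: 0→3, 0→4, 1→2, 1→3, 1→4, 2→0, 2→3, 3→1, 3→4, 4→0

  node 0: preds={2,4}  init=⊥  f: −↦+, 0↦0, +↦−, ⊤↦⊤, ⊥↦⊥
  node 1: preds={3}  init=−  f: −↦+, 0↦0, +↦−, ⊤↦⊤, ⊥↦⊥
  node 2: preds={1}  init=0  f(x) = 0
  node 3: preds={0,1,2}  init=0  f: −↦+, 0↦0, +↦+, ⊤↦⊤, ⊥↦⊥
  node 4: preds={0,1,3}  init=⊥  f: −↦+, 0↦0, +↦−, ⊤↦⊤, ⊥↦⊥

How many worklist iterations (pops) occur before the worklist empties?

Trace (9 dequeues):
  [1] u=0 | in 0 | out 0 | prev ⊥ | push {}
  [2] u=1 | in 0 | out ⊤ | prev − | push {}
  [3] u=2 | in ⊤ | out 0 | ==
  [4] u=3 | in ⊤ | out ⊤ | prev 0 | push {1}
  [5] u=4 | in ⊤ | out ⊤ | prev ⊥ | push {0}
  [6] u=1 | in ⊤ | out ⊤ | ==
  [7] u=0 | in ⊤ | out ⊤ | prev 0 | push {3,4}
  [8] u=3 | in ⊤ | out ⊤ | ==
  [9] u=4 | in ⊤ | out ⊤ | ==

Converged values:
  [0] ⊤
  [1] ⊤
  [2] 0
  [3] ⊤
  [4] ⊤

9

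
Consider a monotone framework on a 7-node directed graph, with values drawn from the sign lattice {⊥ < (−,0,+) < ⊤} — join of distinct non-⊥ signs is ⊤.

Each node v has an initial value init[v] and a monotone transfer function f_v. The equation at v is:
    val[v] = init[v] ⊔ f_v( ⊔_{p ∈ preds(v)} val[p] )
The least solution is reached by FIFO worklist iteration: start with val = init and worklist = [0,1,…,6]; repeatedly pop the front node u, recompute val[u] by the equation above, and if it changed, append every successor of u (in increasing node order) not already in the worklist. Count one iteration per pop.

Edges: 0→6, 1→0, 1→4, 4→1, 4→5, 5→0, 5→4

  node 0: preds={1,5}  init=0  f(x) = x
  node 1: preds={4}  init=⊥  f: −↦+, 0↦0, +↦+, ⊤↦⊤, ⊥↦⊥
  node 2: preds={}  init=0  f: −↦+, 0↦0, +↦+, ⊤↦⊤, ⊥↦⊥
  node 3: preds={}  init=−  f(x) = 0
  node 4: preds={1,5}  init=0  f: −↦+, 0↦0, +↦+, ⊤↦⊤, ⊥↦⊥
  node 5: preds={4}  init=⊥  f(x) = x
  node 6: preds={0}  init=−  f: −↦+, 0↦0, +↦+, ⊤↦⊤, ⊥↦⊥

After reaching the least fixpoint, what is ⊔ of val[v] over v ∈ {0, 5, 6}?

⊤

Trace (9 dequeues):
  [1] u=0 | in ⊥ | out 0 | ==
  [2] u=1 | in 0 | out 0 | prev ⊥ | push {0}
  [3] u=2 | in ⊥ | out 0 | ==
  [4] u=3 | in ⊥ | out ⊤ | prev − | push {}
  [5] u=4 | in 0 | out 0 | ==
  [6] u=5 | in 0 | out 0 | prev ⊥ | push {4}
  [7] u=6 | in 0 | out ⊤ | prev − | push {}
  [8] u=0 | in 0 | out 0 | ==
  [9] u=4 | in 0 | out 0 | ==

Converged values:
  [0] 0
  [1] 0
  [2] 0
  [3] ⊤
  [4] 0
  [5] 0
  [6] ⊤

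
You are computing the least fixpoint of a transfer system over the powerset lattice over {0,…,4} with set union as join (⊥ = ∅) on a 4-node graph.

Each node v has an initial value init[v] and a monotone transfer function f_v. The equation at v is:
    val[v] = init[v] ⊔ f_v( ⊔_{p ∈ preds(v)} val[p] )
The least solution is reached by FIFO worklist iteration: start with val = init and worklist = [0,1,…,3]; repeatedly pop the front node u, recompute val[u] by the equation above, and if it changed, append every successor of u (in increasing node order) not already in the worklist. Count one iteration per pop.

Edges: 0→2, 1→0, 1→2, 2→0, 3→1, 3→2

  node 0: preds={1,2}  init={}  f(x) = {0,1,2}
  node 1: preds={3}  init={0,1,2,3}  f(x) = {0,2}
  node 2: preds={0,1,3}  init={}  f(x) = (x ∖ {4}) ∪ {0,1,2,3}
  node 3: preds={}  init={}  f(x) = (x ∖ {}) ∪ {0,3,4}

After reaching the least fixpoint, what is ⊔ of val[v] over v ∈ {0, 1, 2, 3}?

Trace (7 dequeues):
  [1] u=0 | in {0,1,2,3} | out {0,1,2} | prev {} | push {}
  [2] u=1 | in {} | out {0,1,2,3} | ==
  [3] u=2 | in {0,1,2,3} | out {0,1,2,3} | prev {} | push {0}
  [4] u=3 | in {} | out {0,3,4} | prev {} | push {1,2}
  [5] u=0 | in {0,1,2,3} | out {0,1,2} | ==
  [6] u=1 | in {0,3,4} | out {0,1,2,3} | ==
  [7] u=2 | in {0,1,2,3,4} | out {0,1,2,3} | ==

Converged values:
  [0] {0,1,2}
  [1] {0,1,2,3}
  [2] {0,1,2,3}
  [3] {0,3,4}

{0,1,2,3,4}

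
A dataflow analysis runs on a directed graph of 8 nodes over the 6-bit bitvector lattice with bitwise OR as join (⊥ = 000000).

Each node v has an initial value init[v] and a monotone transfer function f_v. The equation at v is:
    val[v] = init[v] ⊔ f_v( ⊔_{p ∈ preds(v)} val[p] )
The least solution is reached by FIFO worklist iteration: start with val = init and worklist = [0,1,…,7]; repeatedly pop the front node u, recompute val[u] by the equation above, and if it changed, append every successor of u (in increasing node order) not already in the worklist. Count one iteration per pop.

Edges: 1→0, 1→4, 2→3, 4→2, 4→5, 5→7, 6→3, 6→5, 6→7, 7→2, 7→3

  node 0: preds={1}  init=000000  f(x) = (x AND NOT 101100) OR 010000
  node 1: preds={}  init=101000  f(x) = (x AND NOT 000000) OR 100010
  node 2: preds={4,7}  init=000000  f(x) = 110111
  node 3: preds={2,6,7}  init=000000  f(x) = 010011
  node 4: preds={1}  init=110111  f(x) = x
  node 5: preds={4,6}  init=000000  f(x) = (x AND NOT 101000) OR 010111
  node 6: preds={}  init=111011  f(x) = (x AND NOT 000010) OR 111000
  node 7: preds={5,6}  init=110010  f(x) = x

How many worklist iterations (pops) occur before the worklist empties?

Iteration log — 11 steps:
  step 1. node 0  ⊔preds=101000  new=010000  old=000000  +wl: 
  step 2. node 1  ⊔preds=000000  new=101010  old=101000  +wl: 0
  step 3. node 2  ⊔preds=110111  new=110111  old=000000  +wl: 
  step 4. node 3  ⊔preds=111111  new=010011  old=000000  +wl: 
  step 5. node 4  ⊔preds=101010  new=111111  old=110111  +wl: 2
  step 6. node 5  ⊔preds=111111  new=010111  old=000000  +wl: 
  step 7. node 6  ⊔preds=000000  new=111011  stable
  step 8. node 7  ⊔preds=111111  new=111111  old=110010  +wl: 3
  step 9. node 0  ⊔preds=101010  new=010010  old=010000  +wl: 
  step 10. node 2  ⊔preds=111111  new=110111  stable
  step 11. node 3  ⊔preds=111111  new=010011  stable

Least fixpoint reached:
  node 0: 010010
  node 1: 101010
  node 2: 110111
  node 3: 010011
  node 4: 111111
  node 5: 010111
  node 6: 111011
  node 7: 111111

11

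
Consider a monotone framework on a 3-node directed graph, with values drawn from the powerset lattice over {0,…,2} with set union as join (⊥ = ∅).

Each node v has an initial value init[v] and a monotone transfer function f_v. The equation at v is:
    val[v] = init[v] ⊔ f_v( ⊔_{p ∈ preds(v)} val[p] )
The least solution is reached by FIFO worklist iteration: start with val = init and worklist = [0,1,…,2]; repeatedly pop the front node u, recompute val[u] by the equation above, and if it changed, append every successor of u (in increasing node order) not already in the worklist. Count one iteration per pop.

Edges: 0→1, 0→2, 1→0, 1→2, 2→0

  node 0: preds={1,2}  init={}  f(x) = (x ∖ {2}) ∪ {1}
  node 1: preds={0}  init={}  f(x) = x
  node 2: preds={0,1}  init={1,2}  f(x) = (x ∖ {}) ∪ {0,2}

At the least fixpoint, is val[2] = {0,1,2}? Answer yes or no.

Iteration log — 7 steps:
  step 1. node 0  ⊔preds={1,2}  new={1}  old={}  +wl: 
  step 2. node 1  ⊔preds={1}  new={1}  old={}  +wl: 0
  step 3. node 2  ⊔preds={1}  new={0,1,2}  old={1,2}  +wl: 
  step 4. node 0  ⊔preds={0,1,2}  new={0,1}  old={1}  +wl: 1,2
  step 5. node 1  ⊔preds={0,1}  new={0,1}  old={1}  +wl: 0
  step 6. node 2  ⊔preds={0,1}  new={0,1,2}  stable
  step 7. node 0  ⊔preds={0,1,2}  new={0,1}  stable

Least fixpoint reached:
  node 0: {0,1}
  node 1: {0,1}
  node 2: {0,1,2}

yes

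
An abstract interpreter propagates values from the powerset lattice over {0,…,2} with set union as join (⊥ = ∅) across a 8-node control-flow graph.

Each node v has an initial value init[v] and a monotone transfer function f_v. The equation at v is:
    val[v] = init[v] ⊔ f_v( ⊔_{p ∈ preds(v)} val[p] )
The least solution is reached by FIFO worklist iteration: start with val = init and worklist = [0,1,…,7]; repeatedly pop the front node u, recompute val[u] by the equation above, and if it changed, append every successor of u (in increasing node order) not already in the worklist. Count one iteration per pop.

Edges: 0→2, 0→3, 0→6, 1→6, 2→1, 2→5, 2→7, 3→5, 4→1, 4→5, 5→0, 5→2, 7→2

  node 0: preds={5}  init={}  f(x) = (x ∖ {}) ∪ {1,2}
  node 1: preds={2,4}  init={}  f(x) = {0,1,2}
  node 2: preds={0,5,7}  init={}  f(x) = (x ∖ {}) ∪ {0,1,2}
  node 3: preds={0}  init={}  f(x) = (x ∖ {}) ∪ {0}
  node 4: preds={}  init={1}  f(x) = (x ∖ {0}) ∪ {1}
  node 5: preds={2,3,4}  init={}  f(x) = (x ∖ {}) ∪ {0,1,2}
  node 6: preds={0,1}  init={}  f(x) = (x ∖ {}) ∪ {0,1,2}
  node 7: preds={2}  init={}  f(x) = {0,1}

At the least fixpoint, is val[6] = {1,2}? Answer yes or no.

no

Worklist (13 pops):
  #1 pop 0: in={} → {1,2} (was {}); enqueue []
  #2 pop 1: in={1} → {0,1,2} (was {}); enqueue []
  #3 pop 2: in={1,2} → {0,1,2} (was {}); enqueue [1]
  #4 pop 3: in={1,2} → {0,1,2} (was {}); enqueue []
  #5 pop 4: in={} → {1} (no change)
  #6 pop 5: in={0,1,2} → {0,1,2} (was {}); enqueue [0,2]
  #7 pop 6: in={0,1,2} → {0,1,2} (was {}); enqueue []
  #8 pop 7: in={0,1,2} → {0,1} (was {}); enqueue []
  #9 pop 1: in={0,1,2} → {0,1,2} (no change)
  #10 pop 0: in={0,1,2} → {0,1,2} (was {1,2}); enqueue [3,6]
  #11 pop 2: in={0,1,2} → {0,1,2} (no change)
  #12 pop 3: in={0,1,2} → {0,1,2} (no change)
  #13 pop 6: in={0,1,2} → {0,1,2} (no change)

Fixpoint:
  val[0] = {0,1,2}
  val[1] = {0,1,2}
  val[2] = {0,1,2}
  val[3] = {0,1,2}
  val[4] = {1}
  val[5] = {0,1,2}
  val[6] = {0,1,2}
  val[7] = {0,1}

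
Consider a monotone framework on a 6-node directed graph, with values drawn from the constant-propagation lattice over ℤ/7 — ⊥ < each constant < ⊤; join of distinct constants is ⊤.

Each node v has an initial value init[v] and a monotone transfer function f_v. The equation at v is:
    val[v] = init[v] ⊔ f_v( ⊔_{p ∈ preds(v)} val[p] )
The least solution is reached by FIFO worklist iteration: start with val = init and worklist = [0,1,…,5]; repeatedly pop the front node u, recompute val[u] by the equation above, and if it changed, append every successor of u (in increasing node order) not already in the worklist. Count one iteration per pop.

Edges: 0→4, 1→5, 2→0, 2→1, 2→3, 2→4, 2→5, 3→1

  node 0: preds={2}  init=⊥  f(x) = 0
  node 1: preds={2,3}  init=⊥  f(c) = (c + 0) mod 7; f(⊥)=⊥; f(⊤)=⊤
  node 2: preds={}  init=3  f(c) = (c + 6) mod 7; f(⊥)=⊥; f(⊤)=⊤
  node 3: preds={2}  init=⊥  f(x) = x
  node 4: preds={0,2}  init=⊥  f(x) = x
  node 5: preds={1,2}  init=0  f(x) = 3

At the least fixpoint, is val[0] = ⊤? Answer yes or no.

no

Iteration log — 7 steps:
  step 1. node 0  ⊔preds=3  new=0  old=⊥  +wl: 
  step 2. node 1  ⊔preds=3  new=3  old=⊥  +wl: 
  step 3. node 2  ⊔preds=⊥  new=3  stable
  step 4. node 3  ⊔preds=3  new=3  old=⊥  +wl: 1
  step 5. node 4  ⊔preds=⊤  new=⊤  old=⊥  +wl: 
  step 6. node 5  ⊔preds=3  new=⊤  old=0  +wl: 
  step 7. node 1  ⊔preds=3  new=3  stable

Least fixpoint reached:
  node 0: 0
  node 1: 3
  node 2: 3
  node 3: 3
  node 4: ⊤
  node 5: ⊤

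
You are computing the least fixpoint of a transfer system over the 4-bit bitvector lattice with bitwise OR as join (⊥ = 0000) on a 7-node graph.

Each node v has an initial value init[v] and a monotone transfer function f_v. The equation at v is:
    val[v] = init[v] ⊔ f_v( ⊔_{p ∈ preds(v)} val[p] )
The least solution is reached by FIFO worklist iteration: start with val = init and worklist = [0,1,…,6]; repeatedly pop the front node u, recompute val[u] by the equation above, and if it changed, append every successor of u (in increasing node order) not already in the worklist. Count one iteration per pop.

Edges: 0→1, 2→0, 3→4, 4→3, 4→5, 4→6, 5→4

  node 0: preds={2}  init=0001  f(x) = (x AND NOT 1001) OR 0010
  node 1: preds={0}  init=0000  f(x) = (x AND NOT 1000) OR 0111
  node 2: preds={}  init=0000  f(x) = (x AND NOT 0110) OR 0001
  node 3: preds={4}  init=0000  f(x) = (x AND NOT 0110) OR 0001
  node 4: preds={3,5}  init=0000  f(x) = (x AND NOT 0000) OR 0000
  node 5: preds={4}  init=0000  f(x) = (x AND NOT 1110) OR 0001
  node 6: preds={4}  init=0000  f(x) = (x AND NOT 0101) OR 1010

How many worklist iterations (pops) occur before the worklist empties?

Worklist (10 pops):
  #1 pop 0: in=0000 → 0011 (was 0001); enqueue []
  #2 pop 1: in=0011 → 0111 (was 0000); enqueue []
  #3 pop 2: in=0000 → 0001 (was 0000); enqueue [0]
  #4 pop 3: in=0000 → 0001 (was 0000); enqueue []
  #5 pop 4: in=0001 → 0001 (was 0000); enqueue [3]
  #6 pop 5: in=0001 → 0001 (was 0000); enqueue [4]
  #7 pop 6: in=0001 → 1010 (was 0000); enqueue []
  #8 pop 0: in=0001 → 0011 (no change)
  #9 pop 3: in=0001 → 0001 (no change)
  #10 pop 4: in=0001 → 0001 (no change)

Fixpoint:
  val[0] = 0011
  val[1] = 0111
  val[2] = 0001
  val[3] = 0001
  val[4] = 0001
  val[5] = 0001
  val[6] = 1010

10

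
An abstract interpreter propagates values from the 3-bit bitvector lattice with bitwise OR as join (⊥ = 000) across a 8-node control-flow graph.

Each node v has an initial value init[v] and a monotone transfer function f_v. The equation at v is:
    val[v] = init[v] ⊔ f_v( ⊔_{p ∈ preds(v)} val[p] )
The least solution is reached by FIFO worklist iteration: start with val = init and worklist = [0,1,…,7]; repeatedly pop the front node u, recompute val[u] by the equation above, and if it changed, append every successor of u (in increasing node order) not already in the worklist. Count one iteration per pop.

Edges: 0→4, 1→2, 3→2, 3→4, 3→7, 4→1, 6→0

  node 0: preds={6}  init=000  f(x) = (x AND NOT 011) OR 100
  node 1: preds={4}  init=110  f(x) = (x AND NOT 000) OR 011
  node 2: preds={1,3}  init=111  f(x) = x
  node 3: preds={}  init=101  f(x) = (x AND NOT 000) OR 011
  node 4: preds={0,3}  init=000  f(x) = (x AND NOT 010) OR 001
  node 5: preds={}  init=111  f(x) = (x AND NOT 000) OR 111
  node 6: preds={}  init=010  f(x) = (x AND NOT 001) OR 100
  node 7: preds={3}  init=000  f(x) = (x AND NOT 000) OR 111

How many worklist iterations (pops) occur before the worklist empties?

Iteration log — 11 steps:
  step 1. node 0  ⊔preds=010  new=100  old=000  +wl: 
  step 2. node 1  ⊔preds=000  new=111  old=110  +wl: 
  step 3. node 2  ⊔preds=111  new=111  stable
  step 4. node 3  ⊔preds=000  new=111  old=101  +wl: 2
  step 5. node 4  ⊔preds=111  new=101  old=000  +wl: 1
  step 6. node 5  ⊔preds=000  new=111  stable
  step 7. node 6  ⊔preds=000  new=110  old=010  +wl: 0
  step 8. node 7  ⊔preds=111  new=111  old=000  +wl: 
  step 9. node 2  ⊔preds=111  new=111  stable
  step 10. node 1  ⊔preds=101  new=111  stable
  step 11. node 0  ⊔preds=110  new=100  stable

Least fixpoint reached:
  node 0: 100
  node 1: 111
  node 2: 111
  node 3: 111
  node 4: 101
  node 5: 111
  node 6: 110
  node 7: 111

11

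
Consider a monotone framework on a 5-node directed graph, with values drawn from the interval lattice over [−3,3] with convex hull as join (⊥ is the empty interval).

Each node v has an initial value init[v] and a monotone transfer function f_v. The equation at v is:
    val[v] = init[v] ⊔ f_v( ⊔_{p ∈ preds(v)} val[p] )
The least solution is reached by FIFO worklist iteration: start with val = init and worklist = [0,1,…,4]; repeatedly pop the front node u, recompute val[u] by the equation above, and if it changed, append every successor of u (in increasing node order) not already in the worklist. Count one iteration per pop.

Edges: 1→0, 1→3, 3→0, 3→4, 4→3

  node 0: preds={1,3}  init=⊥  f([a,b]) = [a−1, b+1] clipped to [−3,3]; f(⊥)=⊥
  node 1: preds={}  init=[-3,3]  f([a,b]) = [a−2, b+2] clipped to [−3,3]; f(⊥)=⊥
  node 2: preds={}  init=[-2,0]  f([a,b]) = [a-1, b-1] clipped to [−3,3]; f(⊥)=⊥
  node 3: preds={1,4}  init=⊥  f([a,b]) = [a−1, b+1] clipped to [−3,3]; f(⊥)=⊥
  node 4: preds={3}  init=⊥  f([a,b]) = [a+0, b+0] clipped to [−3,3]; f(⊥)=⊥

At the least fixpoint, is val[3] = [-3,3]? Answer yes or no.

Worklist (7 pops):
  #1 pop 0: in=[-3,3] → [-3,3] (was ⊥); enqueue []
  #2 pop 1: in=⊥ → [-3,3] (no change)
  #3 pop 2: in=⊥ → [-2,0] (no change)
  #4 pop 3: in=[-3,3] → [-3,3] (was ⊥); enqueue [0]
  #5 pop 4: in=[-3,3] → [-3,3] (was ⊥); enqueue [3]
  #6 pop 0: in=[-3,3] → [-3,3] (no change)
  #7 pop 3: in=[-3,3] → [-3,3] (no change)

Fixpoint:
  val[0] = [-3,3]
  val[1] = [-3,3]
  val[2] = [-2,0]
  val[3] = [-3,3]
  val[4] = [-3,3]

yes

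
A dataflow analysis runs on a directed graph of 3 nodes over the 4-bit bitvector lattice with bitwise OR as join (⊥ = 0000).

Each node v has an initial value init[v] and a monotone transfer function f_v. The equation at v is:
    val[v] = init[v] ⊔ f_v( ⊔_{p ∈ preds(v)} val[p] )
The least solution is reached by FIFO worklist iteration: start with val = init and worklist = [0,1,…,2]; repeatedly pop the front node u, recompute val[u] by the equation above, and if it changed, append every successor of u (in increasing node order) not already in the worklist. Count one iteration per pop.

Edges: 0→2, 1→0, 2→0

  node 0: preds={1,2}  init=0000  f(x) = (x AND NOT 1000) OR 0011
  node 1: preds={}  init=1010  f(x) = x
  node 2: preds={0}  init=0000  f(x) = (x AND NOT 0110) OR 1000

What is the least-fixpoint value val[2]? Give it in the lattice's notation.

1001

Worklist (4 pops):
  #1 pop 0: in=1010 → 0011 (was 0000); enqueue []
  #2 pop 1: in=0000 → 1010 (no change)
  #3 pop 2: in=0011 → 1001 (was 0000); enqueue [0]
  #4 pop 0: in=1011 → 0011 (no change)

Fixpoint:
  val[0] = 0011
  val[1] = 1010
  val[2] = 1001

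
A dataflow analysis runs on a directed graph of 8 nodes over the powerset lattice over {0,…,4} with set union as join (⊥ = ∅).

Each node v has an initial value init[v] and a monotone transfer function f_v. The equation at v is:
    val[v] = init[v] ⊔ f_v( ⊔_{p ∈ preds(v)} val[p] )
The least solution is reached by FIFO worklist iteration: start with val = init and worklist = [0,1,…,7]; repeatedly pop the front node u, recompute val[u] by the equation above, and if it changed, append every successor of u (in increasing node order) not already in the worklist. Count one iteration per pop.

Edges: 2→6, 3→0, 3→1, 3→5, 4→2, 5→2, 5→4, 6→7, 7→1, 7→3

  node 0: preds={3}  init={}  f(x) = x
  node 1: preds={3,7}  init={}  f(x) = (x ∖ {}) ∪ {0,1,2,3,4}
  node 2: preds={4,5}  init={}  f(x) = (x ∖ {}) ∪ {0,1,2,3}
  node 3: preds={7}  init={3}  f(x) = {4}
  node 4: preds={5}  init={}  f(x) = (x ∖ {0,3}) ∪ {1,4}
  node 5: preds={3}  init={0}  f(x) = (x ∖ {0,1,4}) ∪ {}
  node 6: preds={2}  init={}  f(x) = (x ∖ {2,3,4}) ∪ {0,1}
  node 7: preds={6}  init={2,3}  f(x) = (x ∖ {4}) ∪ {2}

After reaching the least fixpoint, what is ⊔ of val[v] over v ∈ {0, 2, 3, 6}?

{0,1,2,3,4}

Trace (14 dequeues):
  [1] u=0 | in {3} | out {3} | prev {} | push {}
  [2] u=1 | in {2,3} | out {0,1,2,3,4} | prev {} | push {}
  [3] u=2 | in {0} | out {0,1,2,3} | prev {} | push {}
  [4] u=3 | in {2,3} | out {3,4} | prev {3} | push {0,1}
  [5] u=4 | in {0} | out {1,4} | prev {} | push {2}
  [6] u=5 | in {3,4} | out {0,3} | prev {0} | push {4}
  [7] u=6 | in {0,1,2,3} | out {0,1} | prev {} | push {}
  [8] u=7 | in {0,1} | out {0,1,2,3} | prev {2,3} | push {3}
  [9] u=0 | in {3,4} | out {3,4} | prev {3} | push {}
  [10] u=1 | in {0,1,2,3,4} | out {0,1,2,3,4} | ==
  [11] u=2 | in {0,1,3,4} | out {0,1,2,3,4} | prev {0,1,2,3} | push {6}
  [12] u=4 | in {0,3} | out {1,4} | ==
  [13] u=3 | in {0,1,2,3} | out {3,4} | ==
  [14] u=6 | in {0,1,2,3,4} | out {0,1} | ==

Converged values:
  [0] {3,4}
  [1] {0,1,2,3,4}
  [2] {0,1,2,3,4}
  [3] {3,4}
  [4] {1,4}
  [5] {0,3}
  [6] {0,1}
  [7] {0,1,2,3}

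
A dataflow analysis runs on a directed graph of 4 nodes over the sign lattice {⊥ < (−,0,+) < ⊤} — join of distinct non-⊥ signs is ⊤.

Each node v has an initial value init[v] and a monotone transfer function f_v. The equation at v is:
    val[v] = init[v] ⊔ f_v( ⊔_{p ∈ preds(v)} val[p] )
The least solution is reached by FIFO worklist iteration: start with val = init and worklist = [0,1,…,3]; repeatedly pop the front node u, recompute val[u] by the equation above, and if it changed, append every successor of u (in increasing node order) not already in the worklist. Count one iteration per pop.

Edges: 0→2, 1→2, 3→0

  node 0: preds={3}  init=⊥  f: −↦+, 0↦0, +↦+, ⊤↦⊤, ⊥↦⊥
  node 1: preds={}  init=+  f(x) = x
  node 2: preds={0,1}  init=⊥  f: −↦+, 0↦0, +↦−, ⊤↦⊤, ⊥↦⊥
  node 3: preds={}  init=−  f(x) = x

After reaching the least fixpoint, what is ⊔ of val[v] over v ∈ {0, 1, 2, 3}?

⊤

Iteration log — 4 steps:
  step 1. node 0  ⊔preds=−  new=+  old=⊥  +wl: 
  step 2. node 1  ⊔preds=⊥  new=+  stable
  step 3. node 2  ⊔preds=+  new=−  old=⊥  +wl: 
  step 4. node 3  ⊔preds=⊥  new=−  stable

Least fixpoint reached:
  node 0: +
  node 1: +
  node 2: −
  node 3: −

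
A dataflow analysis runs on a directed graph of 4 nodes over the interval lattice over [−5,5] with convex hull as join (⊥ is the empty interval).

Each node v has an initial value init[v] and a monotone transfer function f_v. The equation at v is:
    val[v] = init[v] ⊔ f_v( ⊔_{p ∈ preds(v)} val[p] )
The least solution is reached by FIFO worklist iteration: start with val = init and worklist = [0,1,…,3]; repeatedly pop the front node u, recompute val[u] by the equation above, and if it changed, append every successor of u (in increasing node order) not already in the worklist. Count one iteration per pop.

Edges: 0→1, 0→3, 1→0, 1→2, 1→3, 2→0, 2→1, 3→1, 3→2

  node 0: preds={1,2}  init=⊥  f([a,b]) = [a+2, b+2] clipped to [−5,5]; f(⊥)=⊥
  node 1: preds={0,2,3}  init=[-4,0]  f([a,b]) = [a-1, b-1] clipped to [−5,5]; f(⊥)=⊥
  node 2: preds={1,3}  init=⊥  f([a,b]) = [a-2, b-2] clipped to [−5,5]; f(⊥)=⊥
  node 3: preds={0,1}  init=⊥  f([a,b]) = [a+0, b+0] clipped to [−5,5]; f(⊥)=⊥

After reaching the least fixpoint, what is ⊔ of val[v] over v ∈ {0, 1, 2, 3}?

Iteration log — 21 steps:
  step 1. node 0  ⊔preds=[-4,0]  new=[-2,2]  old=⊥  +wl: 
  step 2. node 1  ⊔preds=[-2,2]  new=[-4,1]  old=[-4,0]  +wl: 0
  step 3. node 2  ⊔preds=[-4,1]  new=[-5,-1]  old=⊥  +wl: 1
  step 4. node 3  ⊔preds=[-4,2]  new=[-4,2]  old=⊥  +wl: 2
  step 5. node 0  ⊔preds=[-5,1]  new=[-3,3]  old=[-2,2]  +wl: 3
  step 6. node 1  ⊔preds=[-5,3]  new=[-5,2]  old=[-4,1]  +wl: 0
  step 7. node 2  ⊔preds=[-5,2]  new=[-5,0]  old=[-5,-1]  +wl: 1
  step 8. node 3  ⊔preds=[-5,3]  new=[-5,3]  old=[-4,2]  +wl: 2
  step 9. node 0  ⊔preds=[-5,2]  new=[-3,4]  old=[-3,3]  +wl: 3
  step 10. node 1  ⊔preds=[-5,4]  new=[-5,3]  old=[-5,2]  +wl: 0
  step 11. node 2  ⊔preds=[-5,3]  new=[-5,1]  old=[-5,0]  +wl: 1
  step 12. node 3  ⊔preds=[-5,4]  new=[-5,4]  old=[-5,3]  +wl: 2
  step 13. node 0  ⊔preds=[-5,3]  new=[-3,5]  old=[-3,4]  +wl: 3
  step 14. node 1  ⊔preds=[-5,5]  new=[-5,4]  old=[-5,3]  +wl: 0
  step 15. node 2  ⊔preds=[-5,4]  new=[-5,2]  old=[-5,1]  +wl: 1
  step 16. node 3  ⊔preds=[-5,5]  new=[-5,5]  old=[-5,4]  +wl: 2
  step 17. node 0  ⊔preds=[-5,4]  new=[-3,5]  stable
  step 18. node 1  ⊔preds=[-5,5]  new=[-5,4]  stable
  step 19. node 2  ⊔preds=[-5,5]  new=[-5,3]  old=[-5,2]  +wl: 0,1
  step 20. node 0  ⊔preds=[-5,4]  new=[-3,5]  stable
  step 21. node 1  ⊔preds=[-5,5]  new=[-5,4]  stable

Least fixpoint reached:
  node 0: [-3,5]
  node 1: [-5,4]
  node 2: [-5,3]
  node 3: [-5,5]

[-5,5]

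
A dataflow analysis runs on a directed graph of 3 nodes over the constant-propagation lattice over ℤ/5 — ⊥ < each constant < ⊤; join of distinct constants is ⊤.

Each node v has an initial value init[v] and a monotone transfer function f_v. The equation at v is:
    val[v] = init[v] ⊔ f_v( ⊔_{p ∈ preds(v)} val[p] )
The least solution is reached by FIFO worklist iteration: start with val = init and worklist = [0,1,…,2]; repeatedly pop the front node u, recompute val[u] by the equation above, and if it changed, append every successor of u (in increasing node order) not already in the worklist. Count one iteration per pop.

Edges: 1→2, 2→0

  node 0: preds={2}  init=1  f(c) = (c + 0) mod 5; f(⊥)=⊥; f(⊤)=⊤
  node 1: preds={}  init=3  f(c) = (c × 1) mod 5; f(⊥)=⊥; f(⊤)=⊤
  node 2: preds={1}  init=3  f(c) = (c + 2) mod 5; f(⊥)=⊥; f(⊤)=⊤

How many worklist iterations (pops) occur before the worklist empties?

Worklist (4 pops):
  #1 pop 0: in=3 → ⊤ (was 1); enqueue []
  #2 pop 1: in=⊥ → 3 (no change)
  #3 pop 2: in=3 → ⊤ (was 3); enqueue [0]
  #4 pop 0: in=⊤ → ⊤ (no change)

Fixpoint:
  val[0] = ⊤
  val[1] = 3
  val[2] = ⊤

4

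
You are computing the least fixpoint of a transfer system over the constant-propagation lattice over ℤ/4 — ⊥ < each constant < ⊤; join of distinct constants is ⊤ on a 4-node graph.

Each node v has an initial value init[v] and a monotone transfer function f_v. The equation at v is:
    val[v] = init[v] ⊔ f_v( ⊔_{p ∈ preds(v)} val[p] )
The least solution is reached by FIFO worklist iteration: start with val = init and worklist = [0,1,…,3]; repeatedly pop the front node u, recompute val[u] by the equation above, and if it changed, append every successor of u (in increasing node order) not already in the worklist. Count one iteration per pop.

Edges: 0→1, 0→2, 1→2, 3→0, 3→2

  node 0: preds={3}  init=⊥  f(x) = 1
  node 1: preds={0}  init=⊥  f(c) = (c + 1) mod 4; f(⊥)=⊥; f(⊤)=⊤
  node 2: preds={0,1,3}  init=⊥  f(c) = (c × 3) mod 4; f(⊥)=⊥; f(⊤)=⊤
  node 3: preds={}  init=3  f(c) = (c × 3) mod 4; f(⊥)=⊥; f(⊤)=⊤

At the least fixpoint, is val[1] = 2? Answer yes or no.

Iteration log — 4 steps:
  step 1. node 0  ⊔preds=3  new=1  old=⊥  +wl: 
  step 2. node 1  ⊔preds=1  new=2  old=⊥  +wl: 
  step 3. node 2  ⊔preds=⊤  new=⊤  old=⊥  +wl: 
  step 4. node 3  ⊔preds=⊥  new=3  stable

Least fixpoint reached:
  node 0: 1
  node 1: 2
  node 2: ⊤
  node 3: 3

yes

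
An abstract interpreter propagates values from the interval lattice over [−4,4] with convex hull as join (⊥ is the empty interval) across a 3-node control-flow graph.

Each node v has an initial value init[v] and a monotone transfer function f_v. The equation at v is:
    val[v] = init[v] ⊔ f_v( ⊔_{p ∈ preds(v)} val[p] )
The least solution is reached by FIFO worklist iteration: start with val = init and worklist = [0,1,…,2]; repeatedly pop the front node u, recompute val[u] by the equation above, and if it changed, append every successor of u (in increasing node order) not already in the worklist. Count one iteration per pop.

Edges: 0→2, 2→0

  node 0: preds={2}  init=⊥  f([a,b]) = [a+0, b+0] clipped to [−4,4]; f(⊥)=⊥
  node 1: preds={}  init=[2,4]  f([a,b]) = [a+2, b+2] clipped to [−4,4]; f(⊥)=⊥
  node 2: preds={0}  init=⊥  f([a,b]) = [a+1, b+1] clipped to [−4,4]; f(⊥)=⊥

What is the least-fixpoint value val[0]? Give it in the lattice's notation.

⊥

Worklist (3 pops):
  #1 pop 0: in=⊥ → ⊥ (no change)
  #2 pop 1: in=⊥ → [2,4] (no change)
  #3 pop 2: in=⊥ → ⊥ (no change)

Fixpoint:
  val[0] = ⊥
  val[1] = [2,4]
  val[2] = ⊥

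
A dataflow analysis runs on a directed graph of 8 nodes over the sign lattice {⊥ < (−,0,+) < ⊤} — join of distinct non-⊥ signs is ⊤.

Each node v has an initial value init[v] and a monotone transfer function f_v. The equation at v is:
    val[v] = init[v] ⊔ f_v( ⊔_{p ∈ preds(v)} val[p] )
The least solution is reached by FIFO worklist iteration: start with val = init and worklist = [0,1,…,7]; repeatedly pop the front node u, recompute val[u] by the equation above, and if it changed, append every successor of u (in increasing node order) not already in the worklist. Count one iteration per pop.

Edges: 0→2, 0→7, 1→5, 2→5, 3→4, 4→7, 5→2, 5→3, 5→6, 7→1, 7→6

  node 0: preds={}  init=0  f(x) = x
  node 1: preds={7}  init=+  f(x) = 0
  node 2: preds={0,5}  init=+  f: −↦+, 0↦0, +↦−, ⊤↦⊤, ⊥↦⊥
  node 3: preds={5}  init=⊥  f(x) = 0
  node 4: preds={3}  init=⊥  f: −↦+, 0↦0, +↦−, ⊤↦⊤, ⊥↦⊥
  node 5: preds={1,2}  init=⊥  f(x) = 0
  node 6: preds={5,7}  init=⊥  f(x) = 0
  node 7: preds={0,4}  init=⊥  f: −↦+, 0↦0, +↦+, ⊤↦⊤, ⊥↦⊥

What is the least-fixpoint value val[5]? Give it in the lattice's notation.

0

Iteration log — 12 steps:
  step 1. node 0  ⊔preds=⊥  new=0  stable
  step 2. node 1  ⊔preds=⊥  new=⊤  old=+  +wl: 
  step 3. node 2  ⊔preds=0  new=⊤  old=+  +wl: 
  step 4. node 3  ⊔preds=⊥  new=0  old=⊥  +wl: 
  step 5. node 4  ⊔preds=0  new=0  old=⊥  +wl: 
  step 6. node 5  ⊔preds=⊤  new=0  old=⊥  +wl: 2,3
  step 7. node 6  ⊔preds=0  new=0  old=⊥  +wl: 
  step 8. node 7  ⊔preds=0  new=0  old=⊥  +wl: 1,6
  step 9. node 2  ⊔preds=0  new=⊤  stable
  step 10. node 3  ⊔preds=0  new=0  stable
  step 11. node 1  ⊔preds=0  new=⊤  stable
  step 12. node 6  ⊔preds=0  new=0  stable

Least fixpoint reached:
  node 0: 0
  node 1: ⊤
  node 2: ⊤
  node 3: 0
  node 4: 0
  node 5: 0
  node 6: 0
  node 7: 0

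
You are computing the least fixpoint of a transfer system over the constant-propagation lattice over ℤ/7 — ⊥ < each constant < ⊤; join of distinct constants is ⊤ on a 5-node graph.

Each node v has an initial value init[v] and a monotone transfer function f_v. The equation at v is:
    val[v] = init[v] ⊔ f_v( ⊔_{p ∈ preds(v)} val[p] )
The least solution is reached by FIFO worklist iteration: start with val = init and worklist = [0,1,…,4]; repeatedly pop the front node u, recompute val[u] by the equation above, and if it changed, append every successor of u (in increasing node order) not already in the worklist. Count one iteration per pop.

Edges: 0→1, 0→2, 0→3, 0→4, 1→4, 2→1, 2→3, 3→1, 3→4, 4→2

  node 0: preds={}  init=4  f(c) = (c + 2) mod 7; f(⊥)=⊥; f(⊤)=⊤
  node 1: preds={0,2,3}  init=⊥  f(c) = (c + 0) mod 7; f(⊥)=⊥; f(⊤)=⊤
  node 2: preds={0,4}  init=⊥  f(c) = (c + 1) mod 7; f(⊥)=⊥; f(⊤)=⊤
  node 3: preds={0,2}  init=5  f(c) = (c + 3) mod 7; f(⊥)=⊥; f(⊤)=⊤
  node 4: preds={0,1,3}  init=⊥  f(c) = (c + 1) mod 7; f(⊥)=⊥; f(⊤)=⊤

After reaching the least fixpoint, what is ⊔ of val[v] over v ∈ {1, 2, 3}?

Iteration log — 9 steps:
  step 1. node 0  ⊔preds=⊥  new=4  stable
  step 2. node 1  ⊔preds=⊤  new=⊤  old=⊥  +wl: 
  step 3. node 2  ⊔preds=4  new=5  old=⊥  +wl: 1
  step 4. node 3  ⊔preds=⊤  new=⊤  old=5  +wl: 
  step 5. node 4  ⊔preds=⊤  new=⊤  old=⊥  +wl: 2
  step 6. node 1  ⊔preds=⊤  new=⊤  stable
  step 7. node 2  ⊔preds=⊤  new=⊤  old=5  +wl: 1,3
  step 8. node 1  ⊔preds=⊤  new=⊤  stable
  step 9. node 3  ⊔preds=⊤  new=⊤  stable

Least fixpoint reached:
  node 0: 4
  node 1: ⊤
  node 2: ⊤
  node 3: ⊤
  node 4: ⊤

⊤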